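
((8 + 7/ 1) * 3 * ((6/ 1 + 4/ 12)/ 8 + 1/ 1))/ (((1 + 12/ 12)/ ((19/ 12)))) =4085/ 64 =63.83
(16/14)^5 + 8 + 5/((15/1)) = 518479/50421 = 10.28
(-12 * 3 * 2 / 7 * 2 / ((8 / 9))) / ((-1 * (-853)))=-162 / 5971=-0.03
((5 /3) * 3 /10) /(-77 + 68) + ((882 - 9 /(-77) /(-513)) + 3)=23304121 /26334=884.94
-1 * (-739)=739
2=2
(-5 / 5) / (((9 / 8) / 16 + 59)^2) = -16384 / 57168721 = -0.00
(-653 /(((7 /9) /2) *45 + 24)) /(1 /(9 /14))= -5877 /581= -10.12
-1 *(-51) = 51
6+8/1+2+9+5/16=405/16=25.31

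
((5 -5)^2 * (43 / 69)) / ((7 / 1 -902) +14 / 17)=0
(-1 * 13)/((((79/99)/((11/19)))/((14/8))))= -99099/6004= -16.51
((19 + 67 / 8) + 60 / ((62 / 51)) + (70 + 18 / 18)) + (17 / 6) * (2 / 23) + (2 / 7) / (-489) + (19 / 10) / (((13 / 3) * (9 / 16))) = 62928942831 / 423037160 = 148.76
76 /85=0.89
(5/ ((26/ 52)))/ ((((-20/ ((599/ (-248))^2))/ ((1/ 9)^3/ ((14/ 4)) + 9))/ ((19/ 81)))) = -313108051451/ 50844495744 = -6.16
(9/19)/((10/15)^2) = 81/76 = 1.07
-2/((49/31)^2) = -1922/2401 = -0.80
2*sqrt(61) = 15.62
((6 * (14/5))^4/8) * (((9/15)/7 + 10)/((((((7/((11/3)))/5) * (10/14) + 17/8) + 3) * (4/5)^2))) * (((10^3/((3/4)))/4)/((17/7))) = 32220574848/8075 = 3990164.07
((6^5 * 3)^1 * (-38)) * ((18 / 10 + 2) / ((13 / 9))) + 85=-151579819 / 65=-2331997.22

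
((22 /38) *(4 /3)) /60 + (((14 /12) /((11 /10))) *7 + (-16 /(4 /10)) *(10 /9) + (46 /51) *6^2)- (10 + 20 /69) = -6058076 /408595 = -14.83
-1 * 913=-913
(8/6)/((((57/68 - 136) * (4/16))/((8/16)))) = -544/27573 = -0.02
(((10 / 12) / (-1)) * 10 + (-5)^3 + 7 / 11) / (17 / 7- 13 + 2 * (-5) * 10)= 30653 / 25542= 1.20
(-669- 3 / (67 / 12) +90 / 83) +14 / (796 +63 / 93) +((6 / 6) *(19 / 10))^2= -9130713216363 / 13734001700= -664.83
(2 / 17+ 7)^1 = 121 / 17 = 7.12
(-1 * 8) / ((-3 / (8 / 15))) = 64 / 45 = 1.42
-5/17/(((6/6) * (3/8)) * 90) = -0.01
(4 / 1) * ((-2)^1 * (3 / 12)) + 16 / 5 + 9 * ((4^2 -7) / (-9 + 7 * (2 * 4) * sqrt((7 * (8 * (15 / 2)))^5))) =19756800 * sqrt(105) / 505984819199999 + 3035908915200039 / 2529924095999995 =1.20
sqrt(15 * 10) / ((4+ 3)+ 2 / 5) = 1.66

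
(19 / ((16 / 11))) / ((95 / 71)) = 781 / 80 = 9.76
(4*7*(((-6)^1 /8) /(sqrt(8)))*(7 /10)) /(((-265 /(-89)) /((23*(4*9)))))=-2708181*sqrt(2) /2650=-1445.26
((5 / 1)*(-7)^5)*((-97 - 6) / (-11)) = -8655605 / 11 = -786873.18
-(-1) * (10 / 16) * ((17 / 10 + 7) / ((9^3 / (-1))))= -29 / 3888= -0.01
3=3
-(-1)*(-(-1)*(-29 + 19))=-10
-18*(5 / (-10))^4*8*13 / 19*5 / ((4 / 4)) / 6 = -195 / 38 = -5.13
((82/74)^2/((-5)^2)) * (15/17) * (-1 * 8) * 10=-80688/23273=-3.47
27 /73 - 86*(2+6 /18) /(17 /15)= -219271 /1241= -176.69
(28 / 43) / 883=28 / 37969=0.00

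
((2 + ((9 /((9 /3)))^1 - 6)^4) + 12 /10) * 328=138088 /5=27617.60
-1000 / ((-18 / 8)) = 4000 / 9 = 444.44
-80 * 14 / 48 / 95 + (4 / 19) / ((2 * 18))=-0.24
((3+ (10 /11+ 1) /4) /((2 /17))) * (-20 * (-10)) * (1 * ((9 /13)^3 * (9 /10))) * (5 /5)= 1765.34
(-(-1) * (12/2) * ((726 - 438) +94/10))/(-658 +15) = -8922/3215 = -2.78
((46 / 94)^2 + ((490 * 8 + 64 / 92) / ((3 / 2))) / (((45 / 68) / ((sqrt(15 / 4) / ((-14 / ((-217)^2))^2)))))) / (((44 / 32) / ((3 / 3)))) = 62930918529.73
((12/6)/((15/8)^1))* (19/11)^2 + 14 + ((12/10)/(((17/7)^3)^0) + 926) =1714054/1815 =944.38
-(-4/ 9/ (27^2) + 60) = -393656/ 6561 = -60.00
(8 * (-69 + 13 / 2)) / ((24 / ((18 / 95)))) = -75 / 19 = -3.95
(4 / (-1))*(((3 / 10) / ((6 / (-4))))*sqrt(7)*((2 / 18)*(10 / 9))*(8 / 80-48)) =-1916*sqrt(7) / 405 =-12.52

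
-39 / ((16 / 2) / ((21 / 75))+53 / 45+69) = -12285 / 31106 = -0.39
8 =8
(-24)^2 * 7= 4032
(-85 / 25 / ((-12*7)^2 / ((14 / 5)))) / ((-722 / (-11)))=-187 / 9097200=-0.00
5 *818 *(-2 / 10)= -818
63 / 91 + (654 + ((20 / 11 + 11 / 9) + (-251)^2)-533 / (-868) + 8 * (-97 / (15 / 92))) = 328989992291 / 5585580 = 58899.88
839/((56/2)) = 29.96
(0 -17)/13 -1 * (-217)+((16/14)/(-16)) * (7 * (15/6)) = 11151/52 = 214.44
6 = 6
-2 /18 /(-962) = 1 /8658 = 0.00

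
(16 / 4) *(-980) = -3920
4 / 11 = 0.36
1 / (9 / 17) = 17 / 9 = 1.89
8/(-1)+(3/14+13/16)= -781/112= -6.97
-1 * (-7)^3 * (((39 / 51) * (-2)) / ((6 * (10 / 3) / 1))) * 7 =-31213 / 170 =-183.61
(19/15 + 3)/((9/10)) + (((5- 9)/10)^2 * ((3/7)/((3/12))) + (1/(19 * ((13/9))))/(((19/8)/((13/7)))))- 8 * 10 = -127855144/1705725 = -74.96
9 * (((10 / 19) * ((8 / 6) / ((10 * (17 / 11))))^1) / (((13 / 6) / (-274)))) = -217008 / 4199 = -51.68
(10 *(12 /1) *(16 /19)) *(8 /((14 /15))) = 115200 /133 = 866.17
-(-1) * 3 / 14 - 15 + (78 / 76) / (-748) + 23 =8.21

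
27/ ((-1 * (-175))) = 27/ 175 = 0.15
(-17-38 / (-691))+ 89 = 49790 / 691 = 72.05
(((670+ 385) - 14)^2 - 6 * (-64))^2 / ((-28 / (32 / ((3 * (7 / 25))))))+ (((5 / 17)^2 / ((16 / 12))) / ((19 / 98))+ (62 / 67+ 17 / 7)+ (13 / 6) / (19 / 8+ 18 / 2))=-172940569132222364287 / 108161718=-1598907379894.08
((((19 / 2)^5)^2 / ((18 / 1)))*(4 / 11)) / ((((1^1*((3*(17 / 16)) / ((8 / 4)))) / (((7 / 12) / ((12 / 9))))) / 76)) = 815431812287533 / 323136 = 2523494170.53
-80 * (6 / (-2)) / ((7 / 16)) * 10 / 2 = 19200 / 7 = 2742.86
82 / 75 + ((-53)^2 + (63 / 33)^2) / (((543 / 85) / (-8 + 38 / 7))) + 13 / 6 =-8653425959 / 7665350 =-1128.90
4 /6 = 2 /3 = 0.67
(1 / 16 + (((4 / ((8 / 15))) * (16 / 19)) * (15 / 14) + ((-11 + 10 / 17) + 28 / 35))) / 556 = -503271 / 100569280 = -0.01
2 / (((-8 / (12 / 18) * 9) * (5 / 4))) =-0.01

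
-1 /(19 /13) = -0.68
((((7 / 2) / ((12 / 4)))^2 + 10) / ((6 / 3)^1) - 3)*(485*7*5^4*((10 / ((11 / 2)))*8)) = 8190437500 / 99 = 82731691.92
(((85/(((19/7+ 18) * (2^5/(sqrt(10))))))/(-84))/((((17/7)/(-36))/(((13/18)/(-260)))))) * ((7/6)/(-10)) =49 * sqrt(10)/6681600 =0.00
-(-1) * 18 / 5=18 / 5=3.60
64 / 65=0.98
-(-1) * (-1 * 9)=-9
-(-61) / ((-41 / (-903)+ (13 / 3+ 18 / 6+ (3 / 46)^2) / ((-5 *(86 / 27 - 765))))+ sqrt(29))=-111492228929234424145980 / 1119792722669149984011791+ 2355608036950643551179600 *sqrt(29) / 1119792722669149984011791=11.23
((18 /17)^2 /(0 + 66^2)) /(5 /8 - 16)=-24 /1433729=-0.00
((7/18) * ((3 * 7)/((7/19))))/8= 2.77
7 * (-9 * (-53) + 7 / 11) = 36778 / 11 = 3343.45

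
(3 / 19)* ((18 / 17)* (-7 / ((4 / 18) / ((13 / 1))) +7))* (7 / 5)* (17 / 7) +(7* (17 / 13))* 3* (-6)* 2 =-137907 / 247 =-558.33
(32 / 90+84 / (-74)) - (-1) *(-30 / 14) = -34061 / 11655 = -2.92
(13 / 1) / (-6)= -13 / 6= -2.17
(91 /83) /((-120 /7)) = -637 /9960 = -0.06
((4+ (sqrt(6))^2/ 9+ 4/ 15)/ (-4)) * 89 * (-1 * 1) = 3293/ 30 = 109.77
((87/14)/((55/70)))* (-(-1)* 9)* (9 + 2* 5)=14877/11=1352.45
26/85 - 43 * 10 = -36524/85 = -429.69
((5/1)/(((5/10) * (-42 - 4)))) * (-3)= 15/23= 0.65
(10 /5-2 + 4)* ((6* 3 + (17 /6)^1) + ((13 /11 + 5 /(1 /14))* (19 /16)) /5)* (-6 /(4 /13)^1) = -1295203 /440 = -2943.64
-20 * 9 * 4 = -720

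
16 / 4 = 4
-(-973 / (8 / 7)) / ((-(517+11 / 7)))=-47677 / 29040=-1.64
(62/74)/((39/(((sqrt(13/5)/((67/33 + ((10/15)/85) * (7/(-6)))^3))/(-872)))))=-1231495404975 * sqrt(65)/2063579965592797184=-0.00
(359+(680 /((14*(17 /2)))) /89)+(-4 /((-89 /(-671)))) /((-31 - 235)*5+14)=10514430 /29281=359.09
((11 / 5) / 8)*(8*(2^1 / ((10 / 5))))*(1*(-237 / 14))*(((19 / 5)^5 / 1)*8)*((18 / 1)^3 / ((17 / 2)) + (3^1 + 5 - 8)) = -301173348979008 / 1859375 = -161975582.64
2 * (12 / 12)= 2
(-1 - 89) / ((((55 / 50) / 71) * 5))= -12780 / 11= -1161.82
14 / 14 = 1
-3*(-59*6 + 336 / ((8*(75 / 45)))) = 986.40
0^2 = 0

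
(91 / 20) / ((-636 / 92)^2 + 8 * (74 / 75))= 722085 / 8836972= 0.08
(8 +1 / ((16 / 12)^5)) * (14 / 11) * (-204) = -3011295 / 1408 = -2138.70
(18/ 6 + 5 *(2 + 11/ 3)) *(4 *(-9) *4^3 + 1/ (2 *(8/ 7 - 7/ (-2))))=-14076782/ 195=-72188.63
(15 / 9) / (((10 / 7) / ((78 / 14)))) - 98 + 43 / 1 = -97 / 2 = -48.50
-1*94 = -94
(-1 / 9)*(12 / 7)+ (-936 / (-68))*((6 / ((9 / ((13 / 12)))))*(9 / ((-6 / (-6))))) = 31873 / 357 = 89.28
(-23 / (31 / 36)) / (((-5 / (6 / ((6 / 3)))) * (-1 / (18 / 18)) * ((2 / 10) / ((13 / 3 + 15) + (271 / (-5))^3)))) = 49431834324 / 3875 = 12756602.41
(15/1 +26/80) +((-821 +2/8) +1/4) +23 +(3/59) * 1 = -1845813/2360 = -782.12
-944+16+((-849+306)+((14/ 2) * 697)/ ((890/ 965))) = 679809/ 178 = 3819.15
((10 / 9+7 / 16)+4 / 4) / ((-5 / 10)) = -367 / 72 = -5.10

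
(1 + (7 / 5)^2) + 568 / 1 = 14274 / 25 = 570.96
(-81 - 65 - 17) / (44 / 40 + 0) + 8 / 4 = -1608 / 11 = -146.18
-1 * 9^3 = -729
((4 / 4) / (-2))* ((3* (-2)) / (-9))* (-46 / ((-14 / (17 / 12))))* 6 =-391 / 42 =-9.31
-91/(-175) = 13/25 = 0.52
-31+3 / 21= -216 / 7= -30.86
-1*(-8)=8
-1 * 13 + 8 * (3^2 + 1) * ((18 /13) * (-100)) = -144169 /13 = -11089.92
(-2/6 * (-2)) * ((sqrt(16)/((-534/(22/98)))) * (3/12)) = -0.00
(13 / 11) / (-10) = -13 / 110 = -0.12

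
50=50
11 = 11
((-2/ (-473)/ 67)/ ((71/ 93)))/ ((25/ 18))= 3348/ 56251525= 0.00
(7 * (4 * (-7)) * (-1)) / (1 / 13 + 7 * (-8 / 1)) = -2548 / 727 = -3.50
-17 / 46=-0.37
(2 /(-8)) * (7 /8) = -7 /32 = -0.22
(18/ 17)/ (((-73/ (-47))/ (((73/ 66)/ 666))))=47/ 41514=0.00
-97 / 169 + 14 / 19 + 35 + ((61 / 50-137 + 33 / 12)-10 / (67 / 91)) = -2397684911 / 21513700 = -111.45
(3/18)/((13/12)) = 2/13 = 0.15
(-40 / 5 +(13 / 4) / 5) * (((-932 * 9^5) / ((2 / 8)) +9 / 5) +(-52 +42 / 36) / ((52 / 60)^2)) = 54688072930911 / 33800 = 1617990323.40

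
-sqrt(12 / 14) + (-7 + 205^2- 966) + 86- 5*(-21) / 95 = 41138.18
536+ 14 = 550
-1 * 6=-6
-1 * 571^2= -326041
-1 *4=-4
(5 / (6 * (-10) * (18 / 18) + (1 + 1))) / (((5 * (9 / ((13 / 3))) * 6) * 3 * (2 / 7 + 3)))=-91 / 648324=-0.00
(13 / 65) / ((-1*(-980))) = 0.00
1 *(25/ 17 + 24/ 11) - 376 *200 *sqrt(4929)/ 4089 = 683/ 187 - 1600 *sqrt(4929)/ 87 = -1287.51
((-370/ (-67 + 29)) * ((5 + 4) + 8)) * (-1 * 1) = -165.53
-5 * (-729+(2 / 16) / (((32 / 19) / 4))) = 233185 / 64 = 3643.52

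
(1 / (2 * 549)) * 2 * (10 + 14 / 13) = 16 / 793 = 0.02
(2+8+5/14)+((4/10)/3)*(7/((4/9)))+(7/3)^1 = 1553/105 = 14.79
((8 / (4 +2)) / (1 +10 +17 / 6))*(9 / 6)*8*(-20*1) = -1920 / 83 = -23.13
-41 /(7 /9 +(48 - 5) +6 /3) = -369 /412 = -0.90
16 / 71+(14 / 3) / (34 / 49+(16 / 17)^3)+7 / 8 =1301932187 / 313319592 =4.16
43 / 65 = 0.66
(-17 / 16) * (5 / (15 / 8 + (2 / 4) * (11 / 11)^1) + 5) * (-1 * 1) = 2295 / 304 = 7.55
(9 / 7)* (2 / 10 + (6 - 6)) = 9 / 35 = 0.26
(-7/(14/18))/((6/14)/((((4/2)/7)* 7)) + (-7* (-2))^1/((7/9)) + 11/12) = -0.47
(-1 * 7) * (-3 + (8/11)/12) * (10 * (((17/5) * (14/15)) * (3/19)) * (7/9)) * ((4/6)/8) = 565607/84645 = 6.68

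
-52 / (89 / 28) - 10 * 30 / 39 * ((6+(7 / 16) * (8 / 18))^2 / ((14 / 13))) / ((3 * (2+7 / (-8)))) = -132936929 / 1362501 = -97.57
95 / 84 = 1.13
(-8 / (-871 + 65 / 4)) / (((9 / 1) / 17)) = 544 / 30771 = 0.02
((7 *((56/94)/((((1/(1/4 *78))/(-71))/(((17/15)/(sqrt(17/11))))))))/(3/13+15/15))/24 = -587951 *sqrt(187)/45120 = -178.19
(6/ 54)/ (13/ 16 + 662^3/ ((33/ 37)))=176/ 515248731015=0.00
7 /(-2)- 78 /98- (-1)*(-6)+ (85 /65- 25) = -43301 /1274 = -33.99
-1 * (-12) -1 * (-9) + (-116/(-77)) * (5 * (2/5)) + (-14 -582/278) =84762/10703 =7.92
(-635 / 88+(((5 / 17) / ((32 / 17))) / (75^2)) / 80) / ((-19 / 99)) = 228599989 / 6080000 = 37.60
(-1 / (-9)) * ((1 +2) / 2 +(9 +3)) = 3 / 2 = 1.50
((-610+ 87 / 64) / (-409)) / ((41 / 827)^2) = 605.45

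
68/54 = 34/27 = 1.26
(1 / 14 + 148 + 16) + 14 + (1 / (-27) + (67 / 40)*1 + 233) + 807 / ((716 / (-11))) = 541717327 / 1353240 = 400.31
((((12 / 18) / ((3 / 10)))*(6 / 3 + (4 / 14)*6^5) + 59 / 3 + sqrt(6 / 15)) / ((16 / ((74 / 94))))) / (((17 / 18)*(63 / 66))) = 270.81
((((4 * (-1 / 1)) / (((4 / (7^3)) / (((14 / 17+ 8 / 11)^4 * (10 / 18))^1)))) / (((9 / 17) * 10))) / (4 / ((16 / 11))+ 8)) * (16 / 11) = -77631162560000 / 2755901329929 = -28.17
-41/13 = -3.15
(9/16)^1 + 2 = 2.56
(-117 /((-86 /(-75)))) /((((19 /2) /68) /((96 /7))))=-57283200 /5719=-10016.30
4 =4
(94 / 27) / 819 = 94 / 22113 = 0.00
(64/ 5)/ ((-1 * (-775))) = 64/ 3875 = 0.02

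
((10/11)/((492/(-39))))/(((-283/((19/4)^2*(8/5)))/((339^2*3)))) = 1617972759/510532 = 3169.19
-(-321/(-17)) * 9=-2889/17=-169.94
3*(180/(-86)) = -270/43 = -6.28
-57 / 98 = -0.58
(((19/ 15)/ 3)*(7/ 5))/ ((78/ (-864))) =-2128/ 325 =-6.55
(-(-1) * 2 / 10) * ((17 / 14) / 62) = 17 / 4340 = 0.00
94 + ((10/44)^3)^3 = 113483308425573/1207269217792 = 94.00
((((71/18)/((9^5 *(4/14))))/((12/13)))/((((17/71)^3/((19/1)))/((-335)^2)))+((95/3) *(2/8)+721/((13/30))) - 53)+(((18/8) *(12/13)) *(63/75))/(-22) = 18352873790112348611/448042389022800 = 40962.36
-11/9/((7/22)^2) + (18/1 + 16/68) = 46202/7497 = 6.16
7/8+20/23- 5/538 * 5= 84049/49496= 1.70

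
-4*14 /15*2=-112 /15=-7.47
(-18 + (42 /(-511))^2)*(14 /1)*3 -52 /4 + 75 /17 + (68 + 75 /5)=-61721419 /90593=-681.30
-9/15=-3/5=-0.60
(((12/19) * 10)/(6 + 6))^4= 0.08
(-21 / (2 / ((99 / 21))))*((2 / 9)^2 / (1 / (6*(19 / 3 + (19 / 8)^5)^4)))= -46213412706623621915379913451 / 70039981404865953792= -659814748.37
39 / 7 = 5.57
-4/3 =-1.33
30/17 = 1.76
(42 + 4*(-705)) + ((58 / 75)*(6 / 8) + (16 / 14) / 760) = -18469833 / 6650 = -2777.42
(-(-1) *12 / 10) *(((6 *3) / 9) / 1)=2.40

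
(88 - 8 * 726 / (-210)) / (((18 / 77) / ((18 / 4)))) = 2226.40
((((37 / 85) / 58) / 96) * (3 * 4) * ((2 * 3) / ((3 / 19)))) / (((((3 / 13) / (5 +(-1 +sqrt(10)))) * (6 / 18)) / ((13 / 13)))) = 9139 * sqrt(10) / 19720 +9139 / 4930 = 3.32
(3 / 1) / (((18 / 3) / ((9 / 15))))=3 / 10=0.30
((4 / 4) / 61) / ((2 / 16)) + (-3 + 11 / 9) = -904 / 549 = -1.65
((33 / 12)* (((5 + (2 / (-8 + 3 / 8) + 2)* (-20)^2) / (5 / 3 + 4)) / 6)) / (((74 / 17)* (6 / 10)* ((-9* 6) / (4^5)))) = -411.13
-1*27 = -27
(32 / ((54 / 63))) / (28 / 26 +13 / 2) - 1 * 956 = -562084 / 591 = -951.07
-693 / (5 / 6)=-4158 / 5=-831.60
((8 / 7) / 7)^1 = 8 / 49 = 0.16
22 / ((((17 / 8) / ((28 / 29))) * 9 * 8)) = 616 / 4437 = 0.14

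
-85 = -85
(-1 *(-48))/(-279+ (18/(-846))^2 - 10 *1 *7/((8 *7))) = -424128/2476285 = -0.17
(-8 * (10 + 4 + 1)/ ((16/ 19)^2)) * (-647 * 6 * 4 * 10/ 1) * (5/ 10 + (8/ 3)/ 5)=108608655/ 4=27152163.75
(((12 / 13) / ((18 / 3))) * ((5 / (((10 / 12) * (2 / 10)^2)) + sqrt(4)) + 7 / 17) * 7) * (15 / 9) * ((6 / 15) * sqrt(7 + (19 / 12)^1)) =36274 * sqrt(309) / 1989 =320.58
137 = 137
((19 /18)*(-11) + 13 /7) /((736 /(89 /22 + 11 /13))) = -1719371 /26522496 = -0.06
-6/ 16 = -3/ 8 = -0.38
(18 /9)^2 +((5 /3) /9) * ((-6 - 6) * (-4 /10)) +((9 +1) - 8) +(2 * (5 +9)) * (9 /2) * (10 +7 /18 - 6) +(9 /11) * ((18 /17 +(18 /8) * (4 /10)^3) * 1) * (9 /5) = 590796449 /1051875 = 561.66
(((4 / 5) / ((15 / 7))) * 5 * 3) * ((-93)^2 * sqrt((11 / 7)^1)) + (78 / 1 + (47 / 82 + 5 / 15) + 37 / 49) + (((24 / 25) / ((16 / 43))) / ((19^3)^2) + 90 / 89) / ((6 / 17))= 208260869261257543 / 2523555170604300 + 34596 * sqrt(77) / 5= 60798.26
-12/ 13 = -0.92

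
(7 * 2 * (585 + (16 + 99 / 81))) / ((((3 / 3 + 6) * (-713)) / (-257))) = 2785880 / 6417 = 434.14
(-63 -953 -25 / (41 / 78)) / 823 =-43606 / 33743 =-1.29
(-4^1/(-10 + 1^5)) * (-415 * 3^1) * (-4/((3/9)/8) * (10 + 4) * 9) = 6693120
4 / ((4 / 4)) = 4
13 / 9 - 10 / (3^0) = -77 / 9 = -8.56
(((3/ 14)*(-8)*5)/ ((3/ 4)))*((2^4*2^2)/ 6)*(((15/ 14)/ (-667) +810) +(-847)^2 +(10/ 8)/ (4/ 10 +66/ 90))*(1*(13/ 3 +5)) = -583754589217280/ 714357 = -817174870.85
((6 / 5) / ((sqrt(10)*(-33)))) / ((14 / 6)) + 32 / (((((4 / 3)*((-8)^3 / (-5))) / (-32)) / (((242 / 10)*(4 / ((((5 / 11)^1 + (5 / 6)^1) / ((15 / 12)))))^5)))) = -227298362544 / 1419857-3*sqrt(10) / 1925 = -160085.40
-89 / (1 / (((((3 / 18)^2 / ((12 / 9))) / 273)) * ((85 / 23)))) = -7565 / 301392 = -0.03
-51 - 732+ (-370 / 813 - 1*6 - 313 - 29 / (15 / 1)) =-1104.39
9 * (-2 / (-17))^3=72 / 4913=0.01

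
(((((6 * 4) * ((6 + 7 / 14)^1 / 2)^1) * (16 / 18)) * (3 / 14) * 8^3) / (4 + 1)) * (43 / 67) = 976.40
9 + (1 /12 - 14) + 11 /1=73 /12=6.08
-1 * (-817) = 817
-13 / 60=-0.22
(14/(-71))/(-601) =14/42671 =0.00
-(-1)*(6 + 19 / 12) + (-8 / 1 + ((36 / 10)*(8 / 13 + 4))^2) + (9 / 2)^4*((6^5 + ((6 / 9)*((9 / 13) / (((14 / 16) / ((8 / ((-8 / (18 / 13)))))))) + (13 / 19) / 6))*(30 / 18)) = 11467077303053 / 2157792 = 5314264.44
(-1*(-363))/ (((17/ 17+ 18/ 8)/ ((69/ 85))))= 100188/ 1105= 90.67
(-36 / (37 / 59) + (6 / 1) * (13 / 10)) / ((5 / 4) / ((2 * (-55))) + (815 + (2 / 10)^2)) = -4037880 / 66343331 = -0.06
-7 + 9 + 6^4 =1298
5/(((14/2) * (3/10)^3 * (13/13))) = 5000/189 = 26.46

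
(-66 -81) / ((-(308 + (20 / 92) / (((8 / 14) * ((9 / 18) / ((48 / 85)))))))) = 8211 / 17228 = 0.48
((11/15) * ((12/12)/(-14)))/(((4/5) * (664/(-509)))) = 5599/111552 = 0.05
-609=-609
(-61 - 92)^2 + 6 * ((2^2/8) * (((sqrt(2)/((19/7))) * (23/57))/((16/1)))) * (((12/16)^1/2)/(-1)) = 23408.99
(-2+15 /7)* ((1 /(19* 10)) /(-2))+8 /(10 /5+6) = 2659 /2660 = 1.00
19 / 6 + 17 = 121 / 6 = 20.17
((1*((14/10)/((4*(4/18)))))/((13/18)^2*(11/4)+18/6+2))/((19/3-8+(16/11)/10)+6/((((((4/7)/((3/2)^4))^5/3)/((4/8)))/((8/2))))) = 90408524709888/725697096880709774321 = 0.00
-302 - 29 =-331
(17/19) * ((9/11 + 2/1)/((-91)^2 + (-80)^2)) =527/3068329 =0.00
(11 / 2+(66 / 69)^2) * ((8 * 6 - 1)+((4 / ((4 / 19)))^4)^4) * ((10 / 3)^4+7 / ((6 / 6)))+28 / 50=86193780630526507884850673762 / 357075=241388449570892691689002.80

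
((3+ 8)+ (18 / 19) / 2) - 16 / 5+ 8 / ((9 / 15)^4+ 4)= 2503666 / 245195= 10.21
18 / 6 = 3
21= 21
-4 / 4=-1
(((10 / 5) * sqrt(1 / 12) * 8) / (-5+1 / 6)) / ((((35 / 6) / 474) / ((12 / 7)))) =-133.12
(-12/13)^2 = 144/169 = 0.85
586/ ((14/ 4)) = 1172/ 7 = 167.43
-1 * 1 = -1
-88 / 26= -44 / 13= -3.38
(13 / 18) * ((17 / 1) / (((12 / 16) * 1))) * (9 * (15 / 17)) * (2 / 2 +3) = 520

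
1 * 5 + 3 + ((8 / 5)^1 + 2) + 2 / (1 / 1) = 68 / 5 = 13.60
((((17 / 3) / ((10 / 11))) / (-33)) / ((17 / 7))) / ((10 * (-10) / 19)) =133 / 9000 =0.01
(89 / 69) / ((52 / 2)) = 89 / 1794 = 0.05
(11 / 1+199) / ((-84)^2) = 5 / 168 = 0.03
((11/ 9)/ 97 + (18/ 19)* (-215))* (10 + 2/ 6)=-104727331/ 49761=-2104.61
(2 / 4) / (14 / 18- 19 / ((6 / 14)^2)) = -3 / 616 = -0.00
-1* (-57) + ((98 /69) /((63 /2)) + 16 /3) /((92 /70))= 872581 /14283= 61.09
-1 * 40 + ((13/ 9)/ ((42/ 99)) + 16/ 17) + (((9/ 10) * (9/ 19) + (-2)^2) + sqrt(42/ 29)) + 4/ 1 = -923429/ 33915 + sqrt(1218)/ 29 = -26.02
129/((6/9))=387/2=193.50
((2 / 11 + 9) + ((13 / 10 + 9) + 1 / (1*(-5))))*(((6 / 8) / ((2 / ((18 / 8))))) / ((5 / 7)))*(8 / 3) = 133623 / 2200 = 60.74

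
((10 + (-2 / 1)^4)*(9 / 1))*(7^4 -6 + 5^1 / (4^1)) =1121445 / 2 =560722.50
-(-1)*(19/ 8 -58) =-445/ 8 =-55.62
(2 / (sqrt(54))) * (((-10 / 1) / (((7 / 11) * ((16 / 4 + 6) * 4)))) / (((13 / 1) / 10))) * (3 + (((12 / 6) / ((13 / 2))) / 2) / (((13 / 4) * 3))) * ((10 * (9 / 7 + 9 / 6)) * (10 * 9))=-2102375 * sqrt(6) / 8281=-621.87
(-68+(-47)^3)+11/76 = -7895705/76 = -103890.86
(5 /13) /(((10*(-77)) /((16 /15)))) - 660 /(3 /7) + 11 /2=-46081051 /30030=-1534.50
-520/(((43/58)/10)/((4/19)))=-1206400/817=-1476.62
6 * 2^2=24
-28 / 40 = -7 / 10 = -0.70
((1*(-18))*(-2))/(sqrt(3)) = 12*sqrt(3) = 20.78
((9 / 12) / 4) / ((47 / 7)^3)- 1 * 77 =-127908907 / 1661168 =-77.00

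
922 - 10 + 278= 1190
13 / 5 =2.60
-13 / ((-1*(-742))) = -13 / 742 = -0.02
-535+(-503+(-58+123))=-973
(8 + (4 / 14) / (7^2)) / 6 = 1373 / 1029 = 1.33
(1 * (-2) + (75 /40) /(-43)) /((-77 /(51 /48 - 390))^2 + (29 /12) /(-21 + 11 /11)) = 16667869890 /665857967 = 25.03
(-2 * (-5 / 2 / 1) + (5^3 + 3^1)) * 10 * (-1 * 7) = -9310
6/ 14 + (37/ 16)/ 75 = 3859/ 8400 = 0.46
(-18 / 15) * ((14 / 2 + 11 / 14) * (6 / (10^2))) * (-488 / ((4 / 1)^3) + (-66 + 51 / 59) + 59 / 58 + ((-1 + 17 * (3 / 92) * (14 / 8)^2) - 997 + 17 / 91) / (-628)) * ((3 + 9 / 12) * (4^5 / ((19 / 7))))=1564111268694171 / 28111815550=55638.93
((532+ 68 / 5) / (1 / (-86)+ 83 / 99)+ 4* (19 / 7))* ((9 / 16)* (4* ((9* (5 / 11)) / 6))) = 1115492607 / 1084006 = 1029.05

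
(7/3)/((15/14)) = 98/45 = 2.18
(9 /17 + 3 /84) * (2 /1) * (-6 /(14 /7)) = -807 /238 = -3.39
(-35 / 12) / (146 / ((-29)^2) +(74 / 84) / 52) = -5357170 / 349981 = -15.31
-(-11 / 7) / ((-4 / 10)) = -55 / 14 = -3.93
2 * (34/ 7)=68/ 7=9.71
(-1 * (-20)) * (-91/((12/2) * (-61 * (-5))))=-182/183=-0.99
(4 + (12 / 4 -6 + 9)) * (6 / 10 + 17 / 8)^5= 15386239549 / 10240000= 1502.56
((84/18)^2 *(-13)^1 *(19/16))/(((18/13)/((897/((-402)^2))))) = -47044361/34906464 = -1.35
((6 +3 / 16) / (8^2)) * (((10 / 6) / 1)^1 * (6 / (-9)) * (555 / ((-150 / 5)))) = 2035 / 1024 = 1.99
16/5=3.20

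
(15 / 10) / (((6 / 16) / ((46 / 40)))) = 23 / 5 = 4.60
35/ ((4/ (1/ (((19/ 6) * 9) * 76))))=35/ 8664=0.00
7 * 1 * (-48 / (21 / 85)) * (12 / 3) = -5440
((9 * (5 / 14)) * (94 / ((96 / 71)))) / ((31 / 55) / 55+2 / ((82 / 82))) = 50472125 / 454048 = 111.16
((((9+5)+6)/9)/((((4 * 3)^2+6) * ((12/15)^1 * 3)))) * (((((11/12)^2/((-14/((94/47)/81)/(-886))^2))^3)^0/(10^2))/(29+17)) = 1/745200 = 0.00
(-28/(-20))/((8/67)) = 469/40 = 11.72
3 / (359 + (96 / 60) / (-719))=3595 / 430199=0.01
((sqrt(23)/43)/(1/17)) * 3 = 51 * sqrt(23)/43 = 5.69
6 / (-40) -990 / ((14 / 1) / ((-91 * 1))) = 128697 / 20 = 6434.85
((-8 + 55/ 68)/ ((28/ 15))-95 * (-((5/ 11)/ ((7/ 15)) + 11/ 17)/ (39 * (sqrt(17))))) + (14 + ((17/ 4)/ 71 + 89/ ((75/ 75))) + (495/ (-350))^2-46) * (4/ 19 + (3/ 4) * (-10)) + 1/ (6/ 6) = -194793731653/ 449486800 + 201590 * sqrt(17)/ 867867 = -432.41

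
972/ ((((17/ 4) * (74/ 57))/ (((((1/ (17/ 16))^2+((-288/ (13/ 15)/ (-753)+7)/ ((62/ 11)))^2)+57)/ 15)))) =6512706545688370602/ 9299851799487145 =700.30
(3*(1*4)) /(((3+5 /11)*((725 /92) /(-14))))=-85008 /13775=-6.17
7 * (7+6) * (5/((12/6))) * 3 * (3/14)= 585/4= 146.25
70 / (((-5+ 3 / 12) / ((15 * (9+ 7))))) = -67200 / 19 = -3536.84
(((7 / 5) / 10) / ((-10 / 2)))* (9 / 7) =-9 / 250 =-0.04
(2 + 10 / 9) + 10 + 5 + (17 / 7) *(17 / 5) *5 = 3742 / 63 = 59.40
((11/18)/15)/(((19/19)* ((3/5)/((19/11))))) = 19/162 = 0.12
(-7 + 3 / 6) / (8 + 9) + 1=21 / 34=0.62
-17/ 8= -2.12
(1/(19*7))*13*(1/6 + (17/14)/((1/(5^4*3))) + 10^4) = 3351608/2793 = 1200.00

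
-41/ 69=-0.59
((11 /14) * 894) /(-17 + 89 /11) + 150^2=15380913 /686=22421.16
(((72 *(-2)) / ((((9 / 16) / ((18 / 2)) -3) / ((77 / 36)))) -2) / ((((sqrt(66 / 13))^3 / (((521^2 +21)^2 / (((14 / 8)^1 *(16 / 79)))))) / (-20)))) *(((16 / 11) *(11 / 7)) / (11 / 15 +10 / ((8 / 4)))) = -18292168062492599600 *sqrt(858) / 35947527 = -14905268654791.44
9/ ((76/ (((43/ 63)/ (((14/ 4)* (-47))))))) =-43/ 87514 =-0.00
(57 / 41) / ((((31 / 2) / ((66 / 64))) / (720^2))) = 60944400 / 1271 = 47949.96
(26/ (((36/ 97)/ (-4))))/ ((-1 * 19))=2522/ 171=14.75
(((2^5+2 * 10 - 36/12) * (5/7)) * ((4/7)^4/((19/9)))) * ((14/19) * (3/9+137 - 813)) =-15567360/17689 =-880.06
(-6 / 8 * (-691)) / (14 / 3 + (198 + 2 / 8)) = 6219 / 2435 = 2.55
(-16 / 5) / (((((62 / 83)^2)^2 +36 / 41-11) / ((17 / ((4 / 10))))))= 264627597896 / 19089373439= 13.86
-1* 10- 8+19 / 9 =-143 / 9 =-15.89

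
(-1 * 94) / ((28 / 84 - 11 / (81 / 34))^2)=-616734 / 120409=-5.12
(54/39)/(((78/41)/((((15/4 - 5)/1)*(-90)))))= 27675/338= 81.88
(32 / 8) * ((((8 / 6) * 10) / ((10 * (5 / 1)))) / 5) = 0.21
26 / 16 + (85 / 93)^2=170237 / 69192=2.46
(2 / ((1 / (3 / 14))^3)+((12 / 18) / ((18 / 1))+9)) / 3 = 335497 / 111132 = 3.02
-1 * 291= -291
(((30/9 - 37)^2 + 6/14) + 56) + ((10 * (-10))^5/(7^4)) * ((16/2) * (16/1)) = -11519974288034/21609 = -533110013.79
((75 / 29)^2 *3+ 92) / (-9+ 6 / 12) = -188494 / 14297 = -13.18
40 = 40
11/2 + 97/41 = 645/82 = 7.87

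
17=17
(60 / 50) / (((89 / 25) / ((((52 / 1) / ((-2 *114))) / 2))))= -65 / 1691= -0.04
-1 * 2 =-2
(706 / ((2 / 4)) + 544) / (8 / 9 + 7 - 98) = -17604 / 811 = -21.71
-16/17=-0.94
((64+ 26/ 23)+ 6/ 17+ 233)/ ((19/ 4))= 466828/ 7429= 62.84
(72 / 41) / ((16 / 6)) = 27 / 41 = 0.66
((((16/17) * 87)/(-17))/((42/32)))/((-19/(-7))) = -1.35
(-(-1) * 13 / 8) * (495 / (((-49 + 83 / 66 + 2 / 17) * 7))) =-722007 / 299236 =-2.41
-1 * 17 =-17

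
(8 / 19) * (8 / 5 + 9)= 424 / 95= 4.46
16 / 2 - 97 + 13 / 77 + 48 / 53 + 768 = 2775384 / 4081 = 680.07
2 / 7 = 0.29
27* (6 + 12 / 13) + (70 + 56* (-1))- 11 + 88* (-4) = -2107 / 13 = -162.08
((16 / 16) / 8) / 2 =1 / 16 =0.06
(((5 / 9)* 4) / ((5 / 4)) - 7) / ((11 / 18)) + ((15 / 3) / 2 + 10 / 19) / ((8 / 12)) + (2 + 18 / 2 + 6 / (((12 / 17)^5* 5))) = 599858593 / 43338240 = 13.84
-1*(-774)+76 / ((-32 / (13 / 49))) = 303161 / 392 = 773.37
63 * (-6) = -378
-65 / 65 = -1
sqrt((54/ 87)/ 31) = 3*sqrt(1798)/ 899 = 0.14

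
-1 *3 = -3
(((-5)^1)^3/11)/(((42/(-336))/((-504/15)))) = -33600/11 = -3054.55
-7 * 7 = -49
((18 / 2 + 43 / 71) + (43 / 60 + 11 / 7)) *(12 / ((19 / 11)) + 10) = 8157433 / 40470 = 201.57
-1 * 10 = -10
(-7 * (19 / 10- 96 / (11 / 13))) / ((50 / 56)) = 1202558 / 1375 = 874.59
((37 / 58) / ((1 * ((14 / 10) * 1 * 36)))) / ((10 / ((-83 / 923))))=-3071 / 26981136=-0.00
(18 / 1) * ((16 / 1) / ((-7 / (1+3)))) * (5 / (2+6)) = -720 / 7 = -102.86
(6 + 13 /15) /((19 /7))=721 /285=2.53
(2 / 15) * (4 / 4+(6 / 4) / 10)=23 / 150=0.15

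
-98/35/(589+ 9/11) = -77/16220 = -0.00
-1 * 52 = -52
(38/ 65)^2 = 1444/ 4225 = 0.34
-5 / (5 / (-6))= 6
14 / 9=1.56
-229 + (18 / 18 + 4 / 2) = -226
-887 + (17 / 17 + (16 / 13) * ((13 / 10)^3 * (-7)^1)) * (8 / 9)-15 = -114742 / 125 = -917.94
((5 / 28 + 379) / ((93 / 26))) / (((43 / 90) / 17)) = 35195355 / 9331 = 3771.87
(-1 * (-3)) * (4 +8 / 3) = 20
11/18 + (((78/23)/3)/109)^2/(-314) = 10854273539/17761548474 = 0.61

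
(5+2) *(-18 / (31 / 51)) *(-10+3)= 44982 / 31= 1451.03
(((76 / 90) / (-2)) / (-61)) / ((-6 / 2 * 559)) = -19 / 4603365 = -0.00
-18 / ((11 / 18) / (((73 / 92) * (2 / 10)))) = -5913 / 1265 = -4.67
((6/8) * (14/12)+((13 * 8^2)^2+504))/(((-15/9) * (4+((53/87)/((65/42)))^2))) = -11814823472985/118107712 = -100034.31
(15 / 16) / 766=15 / 12256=0.00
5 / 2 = 2.50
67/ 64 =1.05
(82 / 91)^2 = 6724 / 8281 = 0.81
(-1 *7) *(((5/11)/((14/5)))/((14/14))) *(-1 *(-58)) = -725/11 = -65.91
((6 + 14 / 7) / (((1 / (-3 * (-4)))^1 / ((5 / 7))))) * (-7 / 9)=-160 / 3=-53.33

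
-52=-52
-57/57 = -1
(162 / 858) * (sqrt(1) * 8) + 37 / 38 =2.48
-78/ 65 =-6/ 5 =-1.20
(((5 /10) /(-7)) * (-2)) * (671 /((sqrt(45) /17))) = 11407 * sqrt(5) /105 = 242.92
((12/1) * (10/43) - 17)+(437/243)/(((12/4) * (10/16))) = -2076767/156735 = -13.25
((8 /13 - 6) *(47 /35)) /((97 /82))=-7708 /1261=-6.11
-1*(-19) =19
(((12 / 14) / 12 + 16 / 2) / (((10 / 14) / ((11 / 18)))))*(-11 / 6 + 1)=-1243 / 216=-5.75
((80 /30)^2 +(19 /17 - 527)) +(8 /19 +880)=1051316 /2907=361.65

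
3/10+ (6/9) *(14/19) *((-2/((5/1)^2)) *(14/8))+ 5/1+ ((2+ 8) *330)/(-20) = -455341/2850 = -159.77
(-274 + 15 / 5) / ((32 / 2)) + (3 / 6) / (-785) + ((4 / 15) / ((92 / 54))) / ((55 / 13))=-268532087 / 15888400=-16.90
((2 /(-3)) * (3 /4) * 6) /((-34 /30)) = 45 /17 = 2.65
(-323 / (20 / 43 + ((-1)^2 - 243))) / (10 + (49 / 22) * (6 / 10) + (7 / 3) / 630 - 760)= -0.00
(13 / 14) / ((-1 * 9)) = -0.10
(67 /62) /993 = 67 /61566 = 0.00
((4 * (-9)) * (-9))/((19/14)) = 4536/19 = 238.74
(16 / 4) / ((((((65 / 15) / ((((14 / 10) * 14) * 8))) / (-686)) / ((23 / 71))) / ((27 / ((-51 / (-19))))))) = -25383141504 / 78455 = -323537.59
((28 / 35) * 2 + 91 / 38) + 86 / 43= 1139 / 190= 5.99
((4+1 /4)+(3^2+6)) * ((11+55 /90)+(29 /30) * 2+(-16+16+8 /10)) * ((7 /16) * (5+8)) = 9046037 /5760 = 1570.49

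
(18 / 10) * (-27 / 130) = -0.37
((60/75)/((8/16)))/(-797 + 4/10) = -8/3983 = -0.00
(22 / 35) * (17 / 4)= 187 / 70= 2.67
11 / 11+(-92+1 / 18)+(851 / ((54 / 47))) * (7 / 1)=5093.85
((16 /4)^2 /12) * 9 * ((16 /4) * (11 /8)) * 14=924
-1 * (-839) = 839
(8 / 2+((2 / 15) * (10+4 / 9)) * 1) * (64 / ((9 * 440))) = 5824 / 66825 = 0.09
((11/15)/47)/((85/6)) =22/19975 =0.00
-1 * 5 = -5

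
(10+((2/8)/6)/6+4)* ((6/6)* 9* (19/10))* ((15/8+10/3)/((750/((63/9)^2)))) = 1877827/23040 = 81.50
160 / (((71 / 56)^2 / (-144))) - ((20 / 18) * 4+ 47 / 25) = -16264197343 / 1134225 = -14339.48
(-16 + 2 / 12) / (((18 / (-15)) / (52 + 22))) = 17575 / 18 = 976.39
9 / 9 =1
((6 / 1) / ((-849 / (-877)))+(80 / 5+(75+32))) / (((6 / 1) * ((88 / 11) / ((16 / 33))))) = 36563 / 28017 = 1.31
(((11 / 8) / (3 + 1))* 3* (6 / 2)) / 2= 99 / 64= 1.55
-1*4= -4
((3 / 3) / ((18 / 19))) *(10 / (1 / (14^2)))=2068.89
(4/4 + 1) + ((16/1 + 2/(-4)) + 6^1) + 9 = 65/2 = 32.50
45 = 45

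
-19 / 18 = -1.06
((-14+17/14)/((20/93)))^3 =-4613260072023/21952000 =-210152.15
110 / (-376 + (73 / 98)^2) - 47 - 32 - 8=-87.29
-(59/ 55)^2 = -3481/ 3025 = -1.15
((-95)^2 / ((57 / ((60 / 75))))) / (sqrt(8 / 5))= 95*sqrt(10) / 3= 100.14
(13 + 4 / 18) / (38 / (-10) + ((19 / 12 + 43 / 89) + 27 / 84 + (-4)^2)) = 370685 / 408972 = 0.91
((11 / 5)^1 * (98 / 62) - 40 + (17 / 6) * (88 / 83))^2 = 1673527735201 / 1489574025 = 1123.49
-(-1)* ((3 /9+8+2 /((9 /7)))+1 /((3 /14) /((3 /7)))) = 107 /9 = 11.89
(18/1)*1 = 18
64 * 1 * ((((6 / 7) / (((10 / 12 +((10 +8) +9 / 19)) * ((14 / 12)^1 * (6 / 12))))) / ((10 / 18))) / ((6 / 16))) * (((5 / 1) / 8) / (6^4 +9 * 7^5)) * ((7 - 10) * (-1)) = 525312 / 1828148399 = 0.00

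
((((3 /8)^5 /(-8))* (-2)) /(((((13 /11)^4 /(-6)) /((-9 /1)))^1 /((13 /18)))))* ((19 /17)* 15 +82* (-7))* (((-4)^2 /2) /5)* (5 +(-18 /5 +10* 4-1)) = -10211914736397 /7649075200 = -1335.05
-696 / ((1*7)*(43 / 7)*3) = -232 / 43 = -5.40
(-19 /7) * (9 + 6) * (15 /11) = -4275 /77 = -55.52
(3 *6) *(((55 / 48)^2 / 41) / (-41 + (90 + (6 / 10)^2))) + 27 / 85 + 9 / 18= 456512349 / 550462720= 0.83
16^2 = 256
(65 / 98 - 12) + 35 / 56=-4199 / 392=-10.71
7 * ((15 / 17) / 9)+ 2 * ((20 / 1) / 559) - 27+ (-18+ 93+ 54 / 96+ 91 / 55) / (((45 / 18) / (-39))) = -77197290901 / 62719800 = -1230.83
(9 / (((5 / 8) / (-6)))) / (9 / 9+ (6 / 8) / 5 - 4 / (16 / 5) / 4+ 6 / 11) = -76032 / 1217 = -62.47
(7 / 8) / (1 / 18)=63 / 4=15.75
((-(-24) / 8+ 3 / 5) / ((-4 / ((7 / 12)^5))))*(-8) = 16807 / 34560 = 0.49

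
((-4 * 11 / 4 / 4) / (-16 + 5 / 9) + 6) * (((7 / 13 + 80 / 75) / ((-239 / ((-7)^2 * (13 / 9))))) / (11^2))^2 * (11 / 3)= 53866197301 / 154079968717620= 0.00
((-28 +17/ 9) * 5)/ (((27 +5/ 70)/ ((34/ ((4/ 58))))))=-8109850/ 3411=-2377.56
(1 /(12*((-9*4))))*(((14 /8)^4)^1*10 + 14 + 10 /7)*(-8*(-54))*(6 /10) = -293577 /4480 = -65.53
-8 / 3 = -2.67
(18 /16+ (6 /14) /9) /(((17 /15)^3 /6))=664875 /137564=4.83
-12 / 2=-6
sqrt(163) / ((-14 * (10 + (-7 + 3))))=-sqrt(163) / 84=-0.15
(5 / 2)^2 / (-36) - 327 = -327.17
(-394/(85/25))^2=3880900/289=13428.72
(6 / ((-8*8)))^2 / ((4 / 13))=117 / 4096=0.03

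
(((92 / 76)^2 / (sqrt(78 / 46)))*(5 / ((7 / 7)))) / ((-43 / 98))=-259210*sqrt(897) / 605397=-12.82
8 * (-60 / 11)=-480 / 11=-43.64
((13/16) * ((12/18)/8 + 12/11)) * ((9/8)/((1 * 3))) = 2015/5632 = 0.36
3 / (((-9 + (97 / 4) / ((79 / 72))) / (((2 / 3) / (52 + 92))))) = 79 / 74520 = 0.00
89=89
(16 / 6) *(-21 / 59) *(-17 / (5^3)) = 952 / 7375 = 0.13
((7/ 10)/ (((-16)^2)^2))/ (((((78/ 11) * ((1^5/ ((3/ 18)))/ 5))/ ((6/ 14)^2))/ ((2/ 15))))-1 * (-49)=17533501451/ 357826560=49.00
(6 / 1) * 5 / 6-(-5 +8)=2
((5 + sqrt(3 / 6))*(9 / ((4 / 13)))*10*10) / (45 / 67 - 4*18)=-108875 / 531 - 21775*sqrt(2) / 1062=-234.03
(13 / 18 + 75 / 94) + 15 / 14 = 15347 / 5922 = 2.59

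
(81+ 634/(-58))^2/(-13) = -4129024/10933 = -377.67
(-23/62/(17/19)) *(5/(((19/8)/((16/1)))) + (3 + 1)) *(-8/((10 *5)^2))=16468/329375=0.05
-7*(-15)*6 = 630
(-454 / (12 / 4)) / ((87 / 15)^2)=-11350 / 2523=-4.50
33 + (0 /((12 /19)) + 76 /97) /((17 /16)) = 55633 /1649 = 33.74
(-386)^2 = 148996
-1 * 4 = -4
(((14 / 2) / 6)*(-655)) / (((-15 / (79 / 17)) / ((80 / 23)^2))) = 231817600 / 80937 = 2864.17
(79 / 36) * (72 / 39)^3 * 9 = 124.27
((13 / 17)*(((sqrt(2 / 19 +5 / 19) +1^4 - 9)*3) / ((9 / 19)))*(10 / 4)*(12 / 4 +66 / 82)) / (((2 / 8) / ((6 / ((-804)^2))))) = -0.01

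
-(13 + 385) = -398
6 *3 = 18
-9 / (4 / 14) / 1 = -63 / 2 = -31.50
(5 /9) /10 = 1 /18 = 0.06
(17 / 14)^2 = 289 / 196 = 1.47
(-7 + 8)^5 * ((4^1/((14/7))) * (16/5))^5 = 33554432/3125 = 10737.42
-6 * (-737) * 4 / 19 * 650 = 11497200 / 19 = 605115.79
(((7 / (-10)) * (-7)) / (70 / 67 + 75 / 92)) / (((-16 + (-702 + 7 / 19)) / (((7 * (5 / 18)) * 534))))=-1787600066 / 468975825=-3.81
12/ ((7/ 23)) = 276/ 7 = 39.43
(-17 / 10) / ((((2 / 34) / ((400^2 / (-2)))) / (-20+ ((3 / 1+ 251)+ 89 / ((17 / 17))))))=746776000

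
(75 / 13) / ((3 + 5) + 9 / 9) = 25 / 39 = 0.64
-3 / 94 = -0.03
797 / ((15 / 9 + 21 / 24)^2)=459072 / 3721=123.37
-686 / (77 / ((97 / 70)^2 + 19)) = -9319 / 50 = -186.38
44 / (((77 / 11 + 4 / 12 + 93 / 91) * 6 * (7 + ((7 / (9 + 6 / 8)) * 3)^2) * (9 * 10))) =24167 / 28843245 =0.00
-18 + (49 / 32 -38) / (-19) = -9777 / 608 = -16.08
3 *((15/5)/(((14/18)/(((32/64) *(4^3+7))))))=5751/14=410.79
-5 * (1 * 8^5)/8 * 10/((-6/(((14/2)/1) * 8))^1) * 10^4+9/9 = 57344000003/3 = 19114666667.67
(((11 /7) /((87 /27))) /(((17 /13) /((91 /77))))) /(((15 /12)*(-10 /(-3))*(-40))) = -4563 /1725500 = -0.00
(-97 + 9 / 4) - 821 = -3663 / 4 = -915.75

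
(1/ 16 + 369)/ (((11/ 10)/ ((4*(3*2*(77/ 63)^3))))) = 3572525/ 243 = 14701.75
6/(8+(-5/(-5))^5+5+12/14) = 21/52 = 0.40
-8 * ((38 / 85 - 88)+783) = -472904 / 85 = -5563.58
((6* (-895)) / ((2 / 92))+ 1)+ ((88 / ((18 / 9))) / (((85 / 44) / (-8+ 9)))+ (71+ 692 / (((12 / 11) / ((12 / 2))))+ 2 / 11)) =-227316304 / 935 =-243119.04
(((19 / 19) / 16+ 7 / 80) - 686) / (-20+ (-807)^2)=-13717 / 13024580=-0.00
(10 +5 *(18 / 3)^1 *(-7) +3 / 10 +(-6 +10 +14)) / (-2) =1817 / 20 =90.85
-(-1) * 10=10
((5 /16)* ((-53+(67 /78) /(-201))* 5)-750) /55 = -623615 /41184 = -15.14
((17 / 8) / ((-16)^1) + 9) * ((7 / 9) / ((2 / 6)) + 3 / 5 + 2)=43.74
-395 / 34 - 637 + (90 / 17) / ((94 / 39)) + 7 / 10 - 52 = -2787396 / 3995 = -697.72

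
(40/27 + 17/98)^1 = 4379/2646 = 1.65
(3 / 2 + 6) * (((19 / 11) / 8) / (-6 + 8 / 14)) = -105 / 352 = -0.30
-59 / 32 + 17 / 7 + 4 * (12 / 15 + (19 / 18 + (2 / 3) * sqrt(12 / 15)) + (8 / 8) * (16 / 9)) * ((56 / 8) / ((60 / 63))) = 124.94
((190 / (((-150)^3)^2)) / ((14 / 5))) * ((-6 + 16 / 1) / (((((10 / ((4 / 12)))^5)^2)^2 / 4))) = 19 / 27801657497348437500000000000000000000000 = 0.00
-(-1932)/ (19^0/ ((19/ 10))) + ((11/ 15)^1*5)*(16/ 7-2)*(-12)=128038/ 35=3658.23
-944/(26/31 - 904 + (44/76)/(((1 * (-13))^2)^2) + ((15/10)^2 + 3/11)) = 698736410944/666640829385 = 1.05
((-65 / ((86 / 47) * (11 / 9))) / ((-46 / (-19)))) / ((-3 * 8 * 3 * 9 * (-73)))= -58045 / 228720096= -0.00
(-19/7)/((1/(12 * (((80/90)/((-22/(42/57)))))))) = 32/33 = 0.97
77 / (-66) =-1.17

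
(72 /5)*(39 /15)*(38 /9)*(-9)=-35568 /25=-1422.72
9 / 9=1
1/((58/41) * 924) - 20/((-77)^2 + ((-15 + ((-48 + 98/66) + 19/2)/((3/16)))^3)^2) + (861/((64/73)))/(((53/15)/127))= 6936536963018739002483846747747137199/196506783700330746604017186271680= 35299.22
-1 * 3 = -3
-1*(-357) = 357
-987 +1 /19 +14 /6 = -56123 /57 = -984.61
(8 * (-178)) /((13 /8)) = -11392 /13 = -876.31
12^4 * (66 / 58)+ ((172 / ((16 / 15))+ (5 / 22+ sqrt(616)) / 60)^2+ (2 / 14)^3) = 42571 * sqrt(154) / 3960+ 859634312155243 / 17331652800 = 49732.50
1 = 1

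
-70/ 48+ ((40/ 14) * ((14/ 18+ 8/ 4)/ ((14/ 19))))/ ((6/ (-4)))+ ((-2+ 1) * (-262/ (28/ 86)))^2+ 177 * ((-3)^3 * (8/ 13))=88693938569/ 137592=644615.52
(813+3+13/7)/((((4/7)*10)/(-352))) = -50380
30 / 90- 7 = -6.67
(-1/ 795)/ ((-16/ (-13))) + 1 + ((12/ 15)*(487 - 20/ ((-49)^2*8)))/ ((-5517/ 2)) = 3211637155/ 3744292272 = 0.86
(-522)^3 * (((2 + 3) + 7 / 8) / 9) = -92848923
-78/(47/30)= -2340/47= -49.79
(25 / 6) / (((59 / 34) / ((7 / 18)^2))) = 20825 / 57348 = 0.36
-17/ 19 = -0.89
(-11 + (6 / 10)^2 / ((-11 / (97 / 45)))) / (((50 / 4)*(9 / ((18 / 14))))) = -30444 / 240625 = -0.13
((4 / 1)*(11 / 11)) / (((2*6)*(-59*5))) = -1 / 885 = -0.00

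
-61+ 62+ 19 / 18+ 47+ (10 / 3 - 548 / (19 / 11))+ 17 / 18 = -15044 / 57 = -263.93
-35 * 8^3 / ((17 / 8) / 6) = -860160 / 17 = -50597.65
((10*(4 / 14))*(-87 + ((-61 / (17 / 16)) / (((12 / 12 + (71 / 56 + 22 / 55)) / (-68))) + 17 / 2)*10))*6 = 437188240 / 1743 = 250825.15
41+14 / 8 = 171 / 4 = 42.75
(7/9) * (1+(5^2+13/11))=2093/99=21.14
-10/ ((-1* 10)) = 1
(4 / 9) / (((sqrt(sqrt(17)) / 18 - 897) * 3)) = -4 / (27 * (897 - 17^(1 / 4) / 18)) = -0.00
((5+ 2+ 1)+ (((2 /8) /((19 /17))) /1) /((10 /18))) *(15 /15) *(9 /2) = 28737 /760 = 37.81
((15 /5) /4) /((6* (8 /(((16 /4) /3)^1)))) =1 /48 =0.02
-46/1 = -46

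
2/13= 0.15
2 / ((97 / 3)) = 6 / 97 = 0.06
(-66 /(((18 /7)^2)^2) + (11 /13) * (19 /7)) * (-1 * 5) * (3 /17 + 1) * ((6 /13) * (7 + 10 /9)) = -2287204975 /131948271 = -17.33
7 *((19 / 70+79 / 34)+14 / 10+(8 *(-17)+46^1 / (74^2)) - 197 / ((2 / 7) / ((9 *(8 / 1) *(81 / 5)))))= -1310398733857 / 232730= -5630553.58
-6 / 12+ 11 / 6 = 4 / 3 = 1.33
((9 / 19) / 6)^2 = 9 / 1444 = 0.01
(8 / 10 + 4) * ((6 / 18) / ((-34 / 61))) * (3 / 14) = -366 / 595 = -0.62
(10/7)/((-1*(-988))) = 5/3458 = 0.00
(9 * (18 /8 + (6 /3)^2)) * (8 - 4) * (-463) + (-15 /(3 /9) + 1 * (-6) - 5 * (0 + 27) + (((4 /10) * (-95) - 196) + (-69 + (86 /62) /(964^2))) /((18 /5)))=-54159745386073 /518547168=-104445.17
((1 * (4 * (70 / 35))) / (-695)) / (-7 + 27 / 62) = 496 / 282865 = 0.00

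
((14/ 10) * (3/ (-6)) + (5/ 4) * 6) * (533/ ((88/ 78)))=353379/ 110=3212.54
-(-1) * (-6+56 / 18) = -26 / 9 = -2.89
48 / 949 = 0.05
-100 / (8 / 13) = -325 / 2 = -162.50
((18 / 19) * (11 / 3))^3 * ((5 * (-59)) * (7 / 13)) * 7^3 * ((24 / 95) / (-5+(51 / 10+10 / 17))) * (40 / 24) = -30771054652800 / 22024249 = -1397144.33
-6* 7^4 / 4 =-7203 / 2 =-3601.50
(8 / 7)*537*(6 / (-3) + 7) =21480 / 7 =3068.57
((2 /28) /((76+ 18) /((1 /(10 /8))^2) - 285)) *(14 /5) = -8 /5525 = -0.00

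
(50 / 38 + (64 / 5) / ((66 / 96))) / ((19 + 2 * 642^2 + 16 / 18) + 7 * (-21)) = 187479 / 7751609360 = 0.00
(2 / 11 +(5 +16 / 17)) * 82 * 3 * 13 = 3661710 / 187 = 19581.34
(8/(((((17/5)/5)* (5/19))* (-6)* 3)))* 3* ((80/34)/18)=-7600/7803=-0.97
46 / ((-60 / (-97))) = 2231 / 30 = 74.37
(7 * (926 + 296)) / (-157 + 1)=-329 / 6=-54.83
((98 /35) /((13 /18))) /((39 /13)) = 84 /65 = 1.29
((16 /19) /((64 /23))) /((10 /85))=2.57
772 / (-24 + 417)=772 / 393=1.96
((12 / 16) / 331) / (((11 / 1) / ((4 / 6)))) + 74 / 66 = 1.12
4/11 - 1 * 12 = -128/11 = -11.64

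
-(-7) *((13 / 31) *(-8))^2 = 75712 / 961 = 78.78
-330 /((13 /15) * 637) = -4950 /8281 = -0.60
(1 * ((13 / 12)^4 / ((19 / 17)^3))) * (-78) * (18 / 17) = -107303677 / 1316928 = -81.48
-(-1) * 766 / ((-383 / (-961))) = 1922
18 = 18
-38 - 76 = -114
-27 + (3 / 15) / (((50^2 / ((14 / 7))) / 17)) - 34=-381233 / 6250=-61.00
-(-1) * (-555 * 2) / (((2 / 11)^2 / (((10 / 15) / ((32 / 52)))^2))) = -3783065 / 96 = -39406.93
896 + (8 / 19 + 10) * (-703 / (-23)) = 27934 / 23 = 1214.52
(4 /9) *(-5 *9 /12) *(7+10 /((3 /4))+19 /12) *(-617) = 811355 /36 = 22537.64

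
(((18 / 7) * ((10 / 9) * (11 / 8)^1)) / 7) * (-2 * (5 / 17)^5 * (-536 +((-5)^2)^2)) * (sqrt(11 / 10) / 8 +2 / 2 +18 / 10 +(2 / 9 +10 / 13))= -6785693750 / 8140040181 - 3059375 * sqrt(110) / 1113167888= -0.86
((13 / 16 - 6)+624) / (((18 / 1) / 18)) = 9901 / 16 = 618.81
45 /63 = 5 /7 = 0.71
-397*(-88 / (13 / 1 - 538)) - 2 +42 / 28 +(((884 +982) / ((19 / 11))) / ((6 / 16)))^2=3145805767483 / 379050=8299184.19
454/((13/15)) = 6810/13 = 523.85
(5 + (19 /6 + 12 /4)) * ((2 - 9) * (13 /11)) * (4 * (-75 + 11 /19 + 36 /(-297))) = 569923172 /20691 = 27544.50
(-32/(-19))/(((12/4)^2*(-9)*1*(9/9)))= -32/1539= -0.02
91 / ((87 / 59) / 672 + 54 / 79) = 95009824 / 715955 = 132.70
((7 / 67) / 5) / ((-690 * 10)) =-7 / 2311500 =-0.00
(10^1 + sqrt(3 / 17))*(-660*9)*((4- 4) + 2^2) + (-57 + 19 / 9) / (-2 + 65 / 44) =-49161464 / 207- 23760*sqrt(51) / 17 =-247476.19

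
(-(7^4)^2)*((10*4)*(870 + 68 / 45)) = -1808671724944 / 9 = -200963524993.78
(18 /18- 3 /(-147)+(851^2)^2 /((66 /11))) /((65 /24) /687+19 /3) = 70620542388195852 /5119961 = 13793179750.43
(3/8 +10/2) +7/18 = 415/72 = 5.76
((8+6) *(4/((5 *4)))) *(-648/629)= -9072/3145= -2.88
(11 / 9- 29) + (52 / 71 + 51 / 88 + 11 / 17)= -24681307 / 955944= -25.82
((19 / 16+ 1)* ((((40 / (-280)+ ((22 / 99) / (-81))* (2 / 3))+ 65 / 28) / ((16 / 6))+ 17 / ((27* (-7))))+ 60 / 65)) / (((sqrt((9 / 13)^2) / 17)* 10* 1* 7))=59524531 / 47029248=1.27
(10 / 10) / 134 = 1 / 134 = 0.01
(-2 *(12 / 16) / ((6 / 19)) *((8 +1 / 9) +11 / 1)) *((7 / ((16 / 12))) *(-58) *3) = 165851 / 2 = 82925.50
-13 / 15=-0.87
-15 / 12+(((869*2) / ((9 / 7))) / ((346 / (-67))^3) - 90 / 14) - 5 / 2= -6521908352 / 326196171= -19.99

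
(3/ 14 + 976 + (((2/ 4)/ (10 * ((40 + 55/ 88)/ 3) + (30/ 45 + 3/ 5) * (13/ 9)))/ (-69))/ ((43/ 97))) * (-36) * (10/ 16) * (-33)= 1487614079208015/ 2052337196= 724839.02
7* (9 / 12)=21 / 4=5.25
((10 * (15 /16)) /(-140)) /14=-15 /3136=-0.00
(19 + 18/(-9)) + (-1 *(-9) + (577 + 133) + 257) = 993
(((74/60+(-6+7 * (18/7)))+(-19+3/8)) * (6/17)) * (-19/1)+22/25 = 62961/1700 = 37.04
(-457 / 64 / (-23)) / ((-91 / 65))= -2285 / 10304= -0.22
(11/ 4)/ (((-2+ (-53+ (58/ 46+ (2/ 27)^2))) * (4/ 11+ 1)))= -676269/ 18019040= -0.04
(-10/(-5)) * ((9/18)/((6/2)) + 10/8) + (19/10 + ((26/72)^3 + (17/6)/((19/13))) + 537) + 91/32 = 2422541093/4432320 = 546.56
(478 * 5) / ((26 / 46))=54970 / 13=4228.46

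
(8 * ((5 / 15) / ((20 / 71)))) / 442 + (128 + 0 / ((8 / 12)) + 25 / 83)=35307328 / 275145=128.32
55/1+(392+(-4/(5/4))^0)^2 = 154504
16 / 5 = 3.20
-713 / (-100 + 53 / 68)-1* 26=-126938 / 6747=-18.81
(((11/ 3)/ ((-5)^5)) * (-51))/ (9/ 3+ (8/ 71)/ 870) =0.02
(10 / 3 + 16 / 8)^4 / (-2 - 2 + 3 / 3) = -65536 / 243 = -269.70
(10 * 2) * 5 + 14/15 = 1514/15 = 100.93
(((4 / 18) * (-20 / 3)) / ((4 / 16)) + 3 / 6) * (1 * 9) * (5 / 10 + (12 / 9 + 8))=-17287 / 36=-480.19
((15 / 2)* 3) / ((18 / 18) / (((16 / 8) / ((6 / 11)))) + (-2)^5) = -0.71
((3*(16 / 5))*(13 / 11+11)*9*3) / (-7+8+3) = 43416 / 55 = 789.38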